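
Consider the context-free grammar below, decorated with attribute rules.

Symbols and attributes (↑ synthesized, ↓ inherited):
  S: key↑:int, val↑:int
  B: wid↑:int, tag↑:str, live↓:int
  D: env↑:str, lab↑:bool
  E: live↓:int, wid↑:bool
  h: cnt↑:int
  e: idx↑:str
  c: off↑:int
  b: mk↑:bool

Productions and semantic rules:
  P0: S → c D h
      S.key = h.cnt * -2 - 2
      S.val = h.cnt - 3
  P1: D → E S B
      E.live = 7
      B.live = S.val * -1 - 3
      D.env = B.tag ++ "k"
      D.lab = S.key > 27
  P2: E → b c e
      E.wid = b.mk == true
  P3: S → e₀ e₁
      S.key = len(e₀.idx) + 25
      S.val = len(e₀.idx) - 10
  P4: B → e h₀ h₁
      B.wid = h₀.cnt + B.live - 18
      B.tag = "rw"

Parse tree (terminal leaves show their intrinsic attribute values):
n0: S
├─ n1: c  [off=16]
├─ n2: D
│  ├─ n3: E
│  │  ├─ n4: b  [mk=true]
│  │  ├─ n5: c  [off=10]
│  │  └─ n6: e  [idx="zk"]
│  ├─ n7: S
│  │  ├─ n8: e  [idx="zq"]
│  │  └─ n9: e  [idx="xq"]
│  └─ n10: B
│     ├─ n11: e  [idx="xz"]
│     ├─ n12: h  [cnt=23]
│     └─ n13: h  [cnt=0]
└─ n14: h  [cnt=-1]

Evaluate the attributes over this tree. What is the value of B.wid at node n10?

1. n1.off = 16  [terminal]
2. n3.live = 7  [7]
3. n4.mk = true  [terminal]
4. n5.off = 10  [terminal]
5. n6.idx = "zk"  [terminal]
6. n3.wid = true  [b.mk == true]
7. n8.idx = "zq"  [terminal]
8. n9.idx = "xq"  [terminal]
9. n7.key = 27  [len(e₀.idx) + 25]
10. n7.val = -8  [len(e₀.idx) - 10]
11. n10.live = 5  [S.val * -1 - 3]
12. n11.idx = "xz"  [terminal]
13. n12.cnt = 23  [terminal]
14. n13.cnt = 0  [terminal]
15. n10.wid = 10  [h₀.cnt + B.live - 18]
16. n10.tag = "rw"  ["rw"]
17. n2.env = "rwk"  [B.tag ++ "k"]
18. n2.lab = false  [S.key > 27]
19. n14.cnt = -1  [terminal]
20. n0.key = 0  [h.cnt * -2 - 2]
21. n0.val = -4  [h.cnt - 3]

10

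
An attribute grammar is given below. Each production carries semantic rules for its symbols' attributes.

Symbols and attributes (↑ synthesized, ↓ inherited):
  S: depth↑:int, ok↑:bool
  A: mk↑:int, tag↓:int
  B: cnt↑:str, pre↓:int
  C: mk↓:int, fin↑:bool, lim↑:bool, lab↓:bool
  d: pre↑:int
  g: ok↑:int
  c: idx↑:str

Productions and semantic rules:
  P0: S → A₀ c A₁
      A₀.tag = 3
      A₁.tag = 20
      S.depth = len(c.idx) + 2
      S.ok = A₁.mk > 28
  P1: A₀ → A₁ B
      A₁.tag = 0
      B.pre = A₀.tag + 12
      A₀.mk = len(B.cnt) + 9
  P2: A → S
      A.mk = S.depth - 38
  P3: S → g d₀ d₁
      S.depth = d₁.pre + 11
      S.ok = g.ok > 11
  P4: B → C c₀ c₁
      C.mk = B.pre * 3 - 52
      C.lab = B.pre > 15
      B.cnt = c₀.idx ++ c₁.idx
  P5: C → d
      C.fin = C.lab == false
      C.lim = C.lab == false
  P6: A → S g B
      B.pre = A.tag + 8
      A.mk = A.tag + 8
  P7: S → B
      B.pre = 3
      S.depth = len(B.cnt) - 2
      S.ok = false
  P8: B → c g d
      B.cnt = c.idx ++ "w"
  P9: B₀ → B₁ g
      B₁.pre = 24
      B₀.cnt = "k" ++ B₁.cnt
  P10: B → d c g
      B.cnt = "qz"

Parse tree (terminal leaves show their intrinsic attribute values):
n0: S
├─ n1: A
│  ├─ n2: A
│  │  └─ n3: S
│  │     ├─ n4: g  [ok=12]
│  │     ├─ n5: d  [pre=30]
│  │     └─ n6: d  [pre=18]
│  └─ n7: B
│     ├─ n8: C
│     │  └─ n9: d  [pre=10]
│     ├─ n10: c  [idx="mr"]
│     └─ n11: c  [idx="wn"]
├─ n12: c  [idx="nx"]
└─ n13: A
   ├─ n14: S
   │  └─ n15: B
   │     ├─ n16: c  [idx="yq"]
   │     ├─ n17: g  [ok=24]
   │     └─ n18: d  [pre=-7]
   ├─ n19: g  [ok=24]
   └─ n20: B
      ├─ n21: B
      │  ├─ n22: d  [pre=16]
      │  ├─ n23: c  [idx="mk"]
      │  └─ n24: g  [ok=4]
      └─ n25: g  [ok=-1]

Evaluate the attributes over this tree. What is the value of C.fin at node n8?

1. n1.tag = 3  [3]
2. n2.tag = 0  [0]
3. n4.ok = 12  [terminal]
4. n5.pre = 30  [terminal]
5. n6.pre = 18  [terminal]
6. n3.depth = 29  [d₁.pre + 11]
7. n3.ok = true  [g.ok > 11]
8. n2.mk = -9  [S.depth - 38]
9. n7.pre = 15  [A₀.tag + 12]
10. n8.mk = -7  [B.pre * 3 - 52]
11. n8.lab = false  [B.pre > 15]
12. n9.pre = 10  [terminal]
13. n8.fin = true  [C.lab == false]
14. n8.lim = true  [C.lab == false]
15. n10.idx = "mr"  [terminal]
16. n11.idx = "wn"  [terminal]
17. n7.cnt = "mrwn"  [c₀.idx ++ c₁.idx]
18. n1.mk = 13  [len(B.cnt) + 9]
19. n12.idx = "nx"  [terminal]
20. n13.tag = 20  [20]
21. n15.pre = 3  [3]
22. n16.idx = "yq"  [terminal]
23. n17.ok = 24  [terminal]
24. n18.pre = -7  [terminal]
25. n15.cnt = "yqw"  [c.idx ++ "w"]
26. n14.depth = 1  [len(B.cnt) - 2]
27. n14.ok = false  [false]
28. n19.ok = 24  [terminal]
29. n20.pre = 28  [A.tag + 8]
30. n21.pre = 24  [24]
31. n22.pre = 16  [terminal]
32. n23.idx = "mk"  [terminal]
33. n24.ok = 4  [terminal]
34. n21.cnt = "qz"  ["qz"]
35. n25.ok = -1  [terminal]
36. n20.cnt = "kqz"  ["k" ++ B₁.cnt]
37. n13.mk = 28  [A.tag + 8]
38. n0.depth = 4  [len(c.idx) + 2]
39. n0.ok = false  [A₁.mk > 28]

true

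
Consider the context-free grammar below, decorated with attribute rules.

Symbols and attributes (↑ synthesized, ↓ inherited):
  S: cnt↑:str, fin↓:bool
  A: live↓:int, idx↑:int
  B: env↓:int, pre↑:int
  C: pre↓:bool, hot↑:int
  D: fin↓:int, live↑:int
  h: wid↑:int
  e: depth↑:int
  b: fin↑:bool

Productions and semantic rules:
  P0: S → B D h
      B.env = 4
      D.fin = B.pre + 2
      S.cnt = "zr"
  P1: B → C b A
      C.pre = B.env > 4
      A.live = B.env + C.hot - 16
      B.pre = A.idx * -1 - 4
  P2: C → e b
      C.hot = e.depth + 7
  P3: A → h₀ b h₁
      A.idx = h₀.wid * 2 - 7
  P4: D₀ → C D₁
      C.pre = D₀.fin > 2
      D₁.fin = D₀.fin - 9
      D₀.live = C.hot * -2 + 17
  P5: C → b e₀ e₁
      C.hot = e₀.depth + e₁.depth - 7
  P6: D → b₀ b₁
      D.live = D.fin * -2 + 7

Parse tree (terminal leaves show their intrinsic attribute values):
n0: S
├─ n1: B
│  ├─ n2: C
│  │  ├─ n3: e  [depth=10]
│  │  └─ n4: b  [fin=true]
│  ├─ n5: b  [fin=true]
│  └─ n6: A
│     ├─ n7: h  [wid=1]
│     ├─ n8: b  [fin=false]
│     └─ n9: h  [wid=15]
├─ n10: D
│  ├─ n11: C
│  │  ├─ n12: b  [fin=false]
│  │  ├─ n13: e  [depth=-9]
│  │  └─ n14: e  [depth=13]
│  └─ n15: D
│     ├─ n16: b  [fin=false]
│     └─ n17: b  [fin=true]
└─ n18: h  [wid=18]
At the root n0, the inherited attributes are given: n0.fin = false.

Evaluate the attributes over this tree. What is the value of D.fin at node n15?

1. n0.fin = false  [given at root]
2. n1.env = 4  [4]
3. n2.pre = false  [B.env > 4]
4. n3.depth = 10  [terminal]
5. n4.fin = true  [terminal]
6. n2.hot = 17  [e.depth + 7]
7. n5.fin = true  [terminal]
8. n6.live = 5  [B.env + C.hot - 16]
9. n7.wid = 1  [terminal]
10. n8.fin = false  [terminal]
11. n9.wid = 15  [terminal]
12. n6.idx = -5  [h₀.wid * 2 - 7]
13. n1.pre = 1  [A.idx * -1 - 4]
14. n10.fin = 3  [B.pre + 2]
15. n11.pre = true  [D₀.fin > 2]
16. n12.fin = false  [terminal]
17. n13.depth = -9  [terminal]
18. n14.depth = 13  [terminal]
19. n11.hot = -3  [e₀.depth + e₁.depth - 7]
20. n15.fin = -6  [D₀.fin - 9]
21. n16.fin = false  [terminal]
22. n17.fin = true  [terminal]
23. n15.live = 19  [D.fin * -2 + 7]
24. n10.live = 23  [C.hot * -2 + 17]
25. n18.wid = 18  [terminal]
26. n0.cnt = "zr"  ["zr"]

-6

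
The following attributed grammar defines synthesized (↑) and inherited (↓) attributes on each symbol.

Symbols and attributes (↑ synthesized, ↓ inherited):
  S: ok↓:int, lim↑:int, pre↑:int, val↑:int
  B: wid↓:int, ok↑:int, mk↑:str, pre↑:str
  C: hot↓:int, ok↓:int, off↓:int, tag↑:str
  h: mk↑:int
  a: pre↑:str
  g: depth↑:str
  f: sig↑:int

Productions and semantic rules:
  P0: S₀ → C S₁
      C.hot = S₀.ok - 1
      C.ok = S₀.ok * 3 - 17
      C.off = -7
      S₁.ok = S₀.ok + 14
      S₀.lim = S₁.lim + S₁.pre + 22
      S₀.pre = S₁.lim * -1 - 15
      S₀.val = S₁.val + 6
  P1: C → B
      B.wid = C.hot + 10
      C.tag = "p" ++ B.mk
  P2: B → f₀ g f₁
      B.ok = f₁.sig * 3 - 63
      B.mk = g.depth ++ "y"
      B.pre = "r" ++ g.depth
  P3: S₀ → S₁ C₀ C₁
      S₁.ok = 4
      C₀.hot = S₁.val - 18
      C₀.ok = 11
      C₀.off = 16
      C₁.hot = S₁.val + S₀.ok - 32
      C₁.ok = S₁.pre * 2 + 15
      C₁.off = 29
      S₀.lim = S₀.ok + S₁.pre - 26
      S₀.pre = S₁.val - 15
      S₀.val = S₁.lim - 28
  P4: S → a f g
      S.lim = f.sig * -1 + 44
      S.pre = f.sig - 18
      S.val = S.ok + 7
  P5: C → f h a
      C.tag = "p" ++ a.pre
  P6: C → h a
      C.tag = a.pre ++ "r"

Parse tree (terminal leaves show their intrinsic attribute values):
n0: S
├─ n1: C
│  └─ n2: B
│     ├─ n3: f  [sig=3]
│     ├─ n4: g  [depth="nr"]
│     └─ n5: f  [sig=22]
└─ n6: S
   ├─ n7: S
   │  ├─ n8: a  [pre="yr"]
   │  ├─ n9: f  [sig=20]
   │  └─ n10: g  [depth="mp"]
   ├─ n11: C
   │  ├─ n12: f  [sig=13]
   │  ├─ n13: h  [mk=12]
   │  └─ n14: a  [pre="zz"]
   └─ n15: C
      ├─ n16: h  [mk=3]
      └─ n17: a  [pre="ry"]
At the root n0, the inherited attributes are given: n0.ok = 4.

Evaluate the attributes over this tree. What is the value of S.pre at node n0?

-9

1. n0.ok = 4  [given at root]
2. n1.hot = 3  [S₀.ok - 1]
3. n1.ok = -5  [S₀.ok * 3 - 17]
4. n1.off = -7  [-7]
5. n2.wid = 13  [C.hot + 10]
6. n3.sig = 3  [terminal]
7. n4.depth = "nr"  [terminal]
8. n5.sig = 22  [terminal]
9. n2.ok = 3  [f₁.sig * 3 - 63]
10. n2.mk = "nry"  [g.depth ++ "y"]
11. n2.pre = "rnr"  ["r" ++ g.depth]
12. n1.tag = "pnry"  ["p" ++ B.mk]
13. n6.ok = 18  [S₀.ok + 14]
14. n7.ok = 4  [4]
15. n8.pre = "yr"  [terminal]
16. n9.sig = 20  [terminal]
17. n10.depth = "mp"  [terminal]
18. n7.lim = 24  [f.sig * -1 + 44]
19. n7.pre = 2  [f.sig - 18]
20. n7.val = 11  [S.ok + 7]
21. n11.hot = -7  [S₁.val - 18]
22. n11.ok = 11  [11]
23. n11.off = 16  [16]
24. n12.sig = 13  [terminal]
25. n13.mk = 12  [terminal]
26. n14.pre = "zz"  [terminal]
27. n11.tag = "pzz"  ["p" ++ a.pre]
28. n15.hot = -3  [S₁.val + S₀.ok - 32]
29. n15.ok = 19  [S₁.pre * 2 + 15]
30. n15.off = 29  [29]
31. n16.mk = 3  [terminal]
32. n17.pre = "ry"  [terminal]
33. n15.tag = "ryr"  [a.pre ++ "r"]
34. n6.lim = -6  [S₀.ok + S₁.pre - 26]
35. n6.pre = -4  [S₁.val - 15]
36. n6.val = -4  [S₁.lim - 28]
37. n0.lim = 12  [S₁.lim + S₁.pre + 22]
38. n0.pre = -9  [S₁.lim * -1 - 15]
39. n0.val = 2  [S₁.val + 6]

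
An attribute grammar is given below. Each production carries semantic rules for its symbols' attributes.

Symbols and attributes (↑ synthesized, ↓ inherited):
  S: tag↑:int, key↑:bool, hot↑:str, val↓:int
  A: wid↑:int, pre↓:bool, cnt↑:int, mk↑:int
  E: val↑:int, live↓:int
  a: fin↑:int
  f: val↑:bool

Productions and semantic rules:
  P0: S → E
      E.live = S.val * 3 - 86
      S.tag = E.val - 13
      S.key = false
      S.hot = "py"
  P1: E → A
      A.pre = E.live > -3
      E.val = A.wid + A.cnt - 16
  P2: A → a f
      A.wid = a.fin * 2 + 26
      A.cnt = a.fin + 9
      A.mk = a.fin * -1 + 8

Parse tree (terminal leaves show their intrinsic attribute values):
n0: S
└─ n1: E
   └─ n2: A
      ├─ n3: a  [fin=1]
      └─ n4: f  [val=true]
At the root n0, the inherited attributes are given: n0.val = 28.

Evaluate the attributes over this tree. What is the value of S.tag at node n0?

1. n0.val = 28  [given at root]
2. n1.live = -2  [S.val * 3 - 86]
3. n2.pre = true  [E.live > -3]
4. n3.fin = 1  [terminal]
5. n4.val = true  [terminal]
6. n2.wid = 28  [a.fin * 2 + 26]
7. n2.cnt = 10  [a.fin + 9]
8. n2.mk = 7  [a.fin * -1 + 8]
9. n1.val = 22  [A.wid + A.cnt - 16]
10. n0.tag = 9  [E.val - 13]
11. n0.key = false  [false]
12. n0.hot = "py"  ["py"]

9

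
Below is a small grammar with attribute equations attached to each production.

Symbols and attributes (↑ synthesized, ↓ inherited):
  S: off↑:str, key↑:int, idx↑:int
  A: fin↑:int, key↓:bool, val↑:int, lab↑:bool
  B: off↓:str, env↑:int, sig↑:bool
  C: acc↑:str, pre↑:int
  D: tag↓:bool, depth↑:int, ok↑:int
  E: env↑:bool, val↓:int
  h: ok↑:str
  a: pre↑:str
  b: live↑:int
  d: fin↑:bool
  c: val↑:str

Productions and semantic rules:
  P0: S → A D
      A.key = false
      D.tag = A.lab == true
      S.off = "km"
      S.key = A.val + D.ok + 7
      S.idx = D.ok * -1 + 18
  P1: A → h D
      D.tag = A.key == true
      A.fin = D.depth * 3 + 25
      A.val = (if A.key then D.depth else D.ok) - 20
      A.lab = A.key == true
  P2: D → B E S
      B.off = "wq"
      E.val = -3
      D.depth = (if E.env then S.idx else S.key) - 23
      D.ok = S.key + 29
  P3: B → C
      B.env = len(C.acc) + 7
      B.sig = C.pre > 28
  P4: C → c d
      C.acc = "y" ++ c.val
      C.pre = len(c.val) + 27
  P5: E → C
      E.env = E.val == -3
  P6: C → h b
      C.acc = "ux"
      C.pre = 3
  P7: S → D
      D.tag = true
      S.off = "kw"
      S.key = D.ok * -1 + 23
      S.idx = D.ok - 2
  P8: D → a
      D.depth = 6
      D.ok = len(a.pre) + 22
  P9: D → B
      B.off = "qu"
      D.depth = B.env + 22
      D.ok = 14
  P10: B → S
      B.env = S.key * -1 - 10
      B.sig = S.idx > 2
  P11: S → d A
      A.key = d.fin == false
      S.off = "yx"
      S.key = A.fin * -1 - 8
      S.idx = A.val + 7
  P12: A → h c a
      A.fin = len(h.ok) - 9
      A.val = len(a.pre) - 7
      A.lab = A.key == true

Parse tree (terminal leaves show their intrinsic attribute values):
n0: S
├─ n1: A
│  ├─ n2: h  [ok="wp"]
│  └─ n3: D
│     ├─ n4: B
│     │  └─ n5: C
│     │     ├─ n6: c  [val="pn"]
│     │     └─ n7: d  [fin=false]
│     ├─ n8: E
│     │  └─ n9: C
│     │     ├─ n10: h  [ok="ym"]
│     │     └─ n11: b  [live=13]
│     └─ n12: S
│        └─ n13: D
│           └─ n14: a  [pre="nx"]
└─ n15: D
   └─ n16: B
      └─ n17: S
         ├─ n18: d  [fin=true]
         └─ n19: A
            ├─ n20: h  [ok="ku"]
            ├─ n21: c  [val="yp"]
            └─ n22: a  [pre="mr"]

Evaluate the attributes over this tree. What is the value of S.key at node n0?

29

1. n1.key = false  [false]
2. n2.ok = "wp"  [terminal]
3. n3.tag = false  [A.key == true]
4. n4.off = "wq"  ["wq"]
5. n6.val = "pn"  [terminal]
6. n7.fin = false  [terminal]
7. n5.acc = "ypn"  ["y" ++ c.val]
8. n5.pre = 29  [len(c.val) + 27]
9. n4.env = 10  [len(C.acc) + 7]
10. n4.sig = true  [C.pre > 28]
11. n8.val = -3  [-3]
12. n10.ok = "ym"  [terminal]
13. n11.live = 13  [terminal]
14. n9.acc = "ux"  ["ux"]
15. n9.pre = 3  [3]
16. n8.env = true  [E.val == -3]
17. n13.tag = true  [true]
18. n14.pre = "nx"  [terminal]
19. n13.depth = 6  [6]
20. n13.ok = 24  [len(a.pre) + 22]
21. n12.off = "kw"  ["kw"]
22. n12.key = -1  [D.ok * -1 + 23]
23. n12.idx = 22  [D.ok - 2]
24. n3.depth = -1  [(if E.env then S.idx else S.key) - 23]
25. n3.ok = 28  [S.key + 29]
26. n1.fin = 22  [D.depth * 3 + 25]
27. n1.val = 8  [(if A.key then D.depth else D.ok) - 20]
28. n1.lab = false  [A.key == true]
29. n15.tag = false  [A.lab == true]
30. n16.off = "qu"  ["qu"]
31. n18.fin = true  [terminal]
32. n19.key = false  [d.fin == false]
33. n20.ok = "ku"  [terminal]
34. n21.val = "yp"  [terminal]
35. n22.pre = "mr"  [terminal]
36. n19.fin = -7  [len(h.ok) - 9]
37. n19.val = -5  [len(a.pre) - 7]
38. n19.lab = false  [A.key == true]
39. n17.off = "yx"  ["yx"]
40. n17.key = -1  [A.fin * -1 - 8]
41. n17.idx = 2  [A.val + 7]
42. n16.env = -9  [S.key * -1 - 10]
43. n16.sig = false  [S.idx > 2]
44. n15.depth = 13  [B.env + 22]
45. n15.ok = 14  [14]
46. n0.off = "km"  ["km"]
47. n0.key = 29  [A.val + D.ok + 7]
48. n0.idx = 4  [D.ok * -1 + 18]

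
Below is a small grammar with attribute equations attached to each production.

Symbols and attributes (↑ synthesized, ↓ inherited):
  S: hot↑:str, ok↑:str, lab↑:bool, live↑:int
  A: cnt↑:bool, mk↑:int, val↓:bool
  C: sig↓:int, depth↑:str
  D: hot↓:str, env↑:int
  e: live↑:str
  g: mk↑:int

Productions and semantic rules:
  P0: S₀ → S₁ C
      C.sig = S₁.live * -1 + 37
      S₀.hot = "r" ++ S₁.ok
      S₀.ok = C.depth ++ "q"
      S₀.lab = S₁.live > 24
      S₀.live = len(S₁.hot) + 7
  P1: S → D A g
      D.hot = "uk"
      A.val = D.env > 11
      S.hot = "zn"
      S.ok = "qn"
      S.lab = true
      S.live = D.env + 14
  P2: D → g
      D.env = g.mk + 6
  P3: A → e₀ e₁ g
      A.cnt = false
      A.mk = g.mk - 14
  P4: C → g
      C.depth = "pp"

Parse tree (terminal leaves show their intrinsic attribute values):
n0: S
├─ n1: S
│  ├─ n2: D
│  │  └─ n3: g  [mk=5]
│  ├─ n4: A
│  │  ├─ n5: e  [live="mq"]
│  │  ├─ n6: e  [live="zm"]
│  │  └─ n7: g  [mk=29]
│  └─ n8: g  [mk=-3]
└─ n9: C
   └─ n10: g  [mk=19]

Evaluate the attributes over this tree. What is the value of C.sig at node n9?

12

1. n2.hot = "uk"  ["uk"]
2. n3.mk = 5  [terminal]
3. n2.env = 11  [g.mk + 6]
4. n4.val = false  [D.env > 11]
5. n5.live = "mq"  [terminal]
6. n6.live = "zm"  [terminal]
7. n7.mk = 29  [terminal]
8. n4.cnt = false  [false]
9. n4.mk = 15  [g.mk - 14]
10. n8.mk = -3  [terminal]
11. n1.hot = "zn"  ["zn"]
12. n1.ok = "qn"  ["qn"]
13. n1.lab = true  [true]
14. n1.live = 25  [D.env + 14]
15. n9.sig = 12  [S₁.live * -1 + 37]
16. n10.mk = 19  [terminal]
17. n9.depth = "pp"  ["pp"]
18. n0.hot = "rqn"  ["r" ++ S₁.ok]
19. n0.ok = "ppq"  [C.depth ++ "q"]
20. n0.lab = true  [S₁.live > 24]
21. n0.live = 9  [len(S₁.hot) + 7]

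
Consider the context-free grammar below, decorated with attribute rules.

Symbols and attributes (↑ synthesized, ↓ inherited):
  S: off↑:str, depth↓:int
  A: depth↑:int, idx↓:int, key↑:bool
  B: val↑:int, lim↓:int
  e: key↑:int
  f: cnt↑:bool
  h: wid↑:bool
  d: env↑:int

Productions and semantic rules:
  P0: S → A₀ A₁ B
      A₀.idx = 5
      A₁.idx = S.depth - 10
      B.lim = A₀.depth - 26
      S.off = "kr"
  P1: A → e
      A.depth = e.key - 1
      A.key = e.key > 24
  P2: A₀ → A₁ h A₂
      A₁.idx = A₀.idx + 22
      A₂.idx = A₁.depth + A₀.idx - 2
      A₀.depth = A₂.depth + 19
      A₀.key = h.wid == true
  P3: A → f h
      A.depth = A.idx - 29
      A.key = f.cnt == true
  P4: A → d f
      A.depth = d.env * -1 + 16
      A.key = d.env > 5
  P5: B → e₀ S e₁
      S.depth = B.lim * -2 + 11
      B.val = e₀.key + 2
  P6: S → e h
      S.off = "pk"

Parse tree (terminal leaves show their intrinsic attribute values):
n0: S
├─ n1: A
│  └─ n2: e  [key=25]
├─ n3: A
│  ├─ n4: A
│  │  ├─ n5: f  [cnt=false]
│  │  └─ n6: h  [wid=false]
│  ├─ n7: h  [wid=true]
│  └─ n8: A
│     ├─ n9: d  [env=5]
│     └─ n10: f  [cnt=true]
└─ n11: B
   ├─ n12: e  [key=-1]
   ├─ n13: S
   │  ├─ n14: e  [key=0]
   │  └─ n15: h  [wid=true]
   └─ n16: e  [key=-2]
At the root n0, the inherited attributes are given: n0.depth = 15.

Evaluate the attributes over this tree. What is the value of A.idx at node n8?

1. n0.depth = 15  [given at root]
2. n1.idx = 5  [5]
3. n2.key = 25  [terminal]
4. n1.depth = 24  [e.key - 1]
5. n1.key = true  [e.key > 24]
6. n3.idx = 5  [S.depth - 10]
7. n4.idx = 27  [A₀.idx + 22]
8. n5.cnt = false  [terminal]
9. n6.wid = false  [terminal]
10. n4.depth = -2  [A.idx - 29]
11. n4.key = false  [f.cnt == true]
12. n7.wid = true  [terminal]
13. n8.idx = 1  [A₁.depth + A₀.idx - 2]
14. n9.env = 5  [terminal]
15. n10.cnt = true  [terminal]
16. n8.depth = 11  [d.env * -1 + 16]
17. n8.key = false  [d.env > 5]
18. n3.depth = 30  [A₂.depth + 19]
19. n3.key = true  [h.wid == true]
20. n11.lim = -2  [A₀.depth - 26]
21. n12.key = -1  [terminal]
22. n13.depth = 15  [B.lim * -2 + 11]
23. n14.key = 0  [terminal]
24. n15.wid = true  [terminal]
25. n13.off = "pk"  ["pk"]
26. n16.key = -2  [terminal]
27. n11.val = 1  [e₀.key + 2]
28. n0.off = "kr"  ["kr"]

1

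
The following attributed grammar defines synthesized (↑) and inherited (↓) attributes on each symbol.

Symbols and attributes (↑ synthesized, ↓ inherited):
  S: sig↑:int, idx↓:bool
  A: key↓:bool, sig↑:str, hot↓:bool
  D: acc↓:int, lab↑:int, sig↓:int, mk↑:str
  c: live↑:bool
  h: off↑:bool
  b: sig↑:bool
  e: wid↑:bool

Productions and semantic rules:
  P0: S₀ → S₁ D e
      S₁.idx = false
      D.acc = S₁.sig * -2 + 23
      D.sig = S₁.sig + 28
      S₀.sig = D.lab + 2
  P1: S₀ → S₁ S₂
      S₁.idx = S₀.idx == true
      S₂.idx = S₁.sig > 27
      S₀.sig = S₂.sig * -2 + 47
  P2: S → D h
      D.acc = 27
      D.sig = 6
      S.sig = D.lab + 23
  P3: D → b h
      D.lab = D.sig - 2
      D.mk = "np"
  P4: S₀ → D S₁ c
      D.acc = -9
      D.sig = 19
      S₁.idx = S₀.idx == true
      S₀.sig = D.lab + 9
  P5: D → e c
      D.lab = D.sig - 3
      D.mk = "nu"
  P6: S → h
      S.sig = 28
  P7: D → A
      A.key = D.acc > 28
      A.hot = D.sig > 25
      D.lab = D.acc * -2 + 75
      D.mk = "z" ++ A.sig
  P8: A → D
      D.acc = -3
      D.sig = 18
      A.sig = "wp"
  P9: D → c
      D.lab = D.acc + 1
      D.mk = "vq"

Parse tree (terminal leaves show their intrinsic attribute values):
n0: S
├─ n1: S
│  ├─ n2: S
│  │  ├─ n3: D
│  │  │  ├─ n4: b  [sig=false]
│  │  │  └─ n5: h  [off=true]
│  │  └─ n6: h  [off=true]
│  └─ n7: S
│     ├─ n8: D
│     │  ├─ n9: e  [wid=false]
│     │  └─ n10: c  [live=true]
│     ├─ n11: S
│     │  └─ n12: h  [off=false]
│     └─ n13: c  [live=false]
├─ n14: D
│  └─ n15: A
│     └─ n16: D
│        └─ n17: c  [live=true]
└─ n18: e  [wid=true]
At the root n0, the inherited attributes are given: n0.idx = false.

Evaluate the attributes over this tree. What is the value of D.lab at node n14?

17

1. n0.idx = false  [given at root]
2. n1.idx = false  [false]
3. n2.idx = false  [S₀.idx == true]
4. n3.acc = 27  [27]
5. n3.sig = 6  [6]
6. n4.sig = false  [terminal]
7. n5.off = true  [terminal]
8. n3.lab = 4  [D.sig - 2]
9. n3.mk = "np"  ["np"]
10. n6.off = true  [terminal]
11. n2.sig = 27  [D.lab + 23]
12. n7.idx = false  [S₁.sig > 27]
13. n8.acc = -9  [-9]
14. n8.sig = 19  [19]
15. n9.wid = false  [terminal]
16. n10.live = true  [terminal]
17. n8.lab = 16  [D.sig - 3]
18. n8.mk = "nu"  ["nu"]
19. n11.idx = false  [S₀.idx == true]
20. n12.off = false  [terminal]
21. n11.sig = 28  [28]
22. n13.live = false  [terminal]
23. n7.sig = 25  [D.lab + 9]
24. n1.sig = -3  [S₂.sig * -2 + 47]
25. n14.acc = 29  [S₁.sig * -2 + 23]
26. n14.sig = 25  [S₁.sig + 28]
27. n15.key = true  [D.acc > 28]
28. n15.hot = false  [D.sig > 25]
29. n16.acc = -3  [-3]
30. n16.sig = 18  [18]
31. n17.live = true  [terminal]
32. n16.lab = -2  [D.acc + 1]
33. n16.mk = "vq"  ["vq"]
34. n15.sig = "wp"  ["wp"]
35. n14.lab = 17  [D.acc * -2 + 75]
36. n14.mk = "zwp"  ["z" ++ A.sig]
37. n18.wid = true  [terminal]
38. n0.sig = 19  [D.lab + 2]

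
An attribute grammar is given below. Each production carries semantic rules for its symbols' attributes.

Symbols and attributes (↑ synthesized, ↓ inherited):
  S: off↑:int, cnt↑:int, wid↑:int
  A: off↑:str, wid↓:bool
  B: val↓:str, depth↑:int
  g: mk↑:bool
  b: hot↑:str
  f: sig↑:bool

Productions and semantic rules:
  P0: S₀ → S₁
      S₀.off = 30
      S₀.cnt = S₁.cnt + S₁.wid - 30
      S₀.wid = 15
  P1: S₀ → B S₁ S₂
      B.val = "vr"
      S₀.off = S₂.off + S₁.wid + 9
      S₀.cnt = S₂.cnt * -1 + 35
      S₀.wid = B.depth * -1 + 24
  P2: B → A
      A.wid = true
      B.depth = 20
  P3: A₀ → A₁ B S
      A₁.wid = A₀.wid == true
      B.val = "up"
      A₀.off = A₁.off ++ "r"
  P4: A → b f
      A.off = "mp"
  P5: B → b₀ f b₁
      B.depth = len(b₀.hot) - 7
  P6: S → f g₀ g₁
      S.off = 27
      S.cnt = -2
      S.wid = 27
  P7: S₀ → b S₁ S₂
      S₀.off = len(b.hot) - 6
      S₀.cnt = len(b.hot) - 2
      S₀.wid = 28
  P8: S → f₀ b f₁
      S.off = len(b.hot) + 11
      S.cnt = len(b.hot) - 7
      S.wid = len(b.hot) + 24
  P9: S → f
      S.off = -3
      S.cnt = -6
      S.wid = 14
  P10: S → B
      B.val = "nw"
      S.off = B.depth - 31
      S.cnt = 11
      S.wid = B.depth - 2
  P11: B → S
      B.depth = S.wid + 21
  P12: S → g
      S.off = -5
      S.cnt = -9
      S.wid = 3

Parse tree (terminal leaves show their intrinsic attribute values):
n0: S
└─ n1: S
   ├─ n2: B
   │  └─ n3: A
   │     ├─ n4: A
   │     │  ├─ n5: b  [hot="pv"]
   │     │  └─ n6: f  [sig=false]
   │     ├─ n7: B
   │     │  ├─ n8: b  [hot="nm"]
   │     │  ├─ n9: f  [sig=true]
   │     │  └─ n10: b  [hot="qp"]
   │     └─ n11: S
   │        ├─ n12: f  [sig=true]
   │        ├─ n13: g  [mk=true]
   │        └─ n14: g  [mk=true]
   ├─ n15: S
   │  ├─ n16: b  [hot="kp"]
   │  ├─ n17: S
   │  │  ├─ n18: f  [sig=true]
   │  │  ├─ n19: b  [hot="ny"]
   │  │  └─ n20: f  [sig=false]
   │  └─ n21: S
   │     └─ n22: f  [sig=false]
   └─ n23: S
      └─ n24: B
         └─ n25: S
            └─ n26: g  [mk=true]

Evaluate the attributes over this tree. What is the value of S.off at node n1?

1. n2.val = "vr"  ["vr"]
2. n3.wid = true  [true]
3. n4.wid = true  [A₀.wid == true]
4. n5.hot = "pv"  [terminal]
5. n6.sig = false  [terminal]
6. n4.off = "mp"  ["mp"]
7. n7.val = "up"  ["up"]
8. n8.hot = "nm"  [terminal]
9. n9.sig = true  [terminal]
10. n10.hot = "qp"  [terminal]
11. n7.depth = -5  [len(b₀.hot) - 7]
12. n12.sig = true  [terminal]
13. n13.mk = true  [terminal]
14. n14.mk = true  [terminal]
15. n11.off = 27  [27]
16. n11.cnt = -2  [-2]
17. n11.wid = 27  [27]
18. n3.off = "mpr"  [A₁.off ++ "r"]
19. n2.depth = 20  [20]
20. n16.hot = "kp"  [terminal]
21. n18.sig = true  [terminal]
22. n19.hot = "ny"  [terminal]
23. n20.sig = false  [terminal]
24. n17.off = 13  [len(b.hot) + 11]
25. n17.cnt = -5  [len(b.hot) - 7]
26. n17.wid = 26  [len(b.hot) + 24]
27. n22.sig = false  [terminal]
28. n21.off = -3  [-3]
29. n21.cnt = -6  [-6]
30. n21.wid = 14  [14]
31. n15.off = -4  [len(b.hot) - 6]
32. n15.cnt = 0  [len(b.hot) - 2]
33. n15.wid = 28  [28]
34. n24.val = "nw"  ["nw"]
35. n26.mk = true  [terminal]
36. n25.off = -5  [-5]
37. n25.cnt = -9  [-9]
38. n25.wid = 3  [3]
39. n24.depth = 24  [S.wid + 21]
40. n23.off = -7  [B.depth - 31]
41. n23.cnt = 11  [11]
42. n23.wid = 22  [B.depth - 2]
43. n1.off = 30  [S₂.off + S₁.wid + 9]
44. n1.cnt = 24  [S₂.cnt * -1 + 35]
45. n1.wid = 4  [B.depth * -1 + 24]
46. n0.off = 30  [30]
47. n0.cnt = -2  [S₁.cnt + S₁.wid - 30]
48. n0.wid = 15  [15]

30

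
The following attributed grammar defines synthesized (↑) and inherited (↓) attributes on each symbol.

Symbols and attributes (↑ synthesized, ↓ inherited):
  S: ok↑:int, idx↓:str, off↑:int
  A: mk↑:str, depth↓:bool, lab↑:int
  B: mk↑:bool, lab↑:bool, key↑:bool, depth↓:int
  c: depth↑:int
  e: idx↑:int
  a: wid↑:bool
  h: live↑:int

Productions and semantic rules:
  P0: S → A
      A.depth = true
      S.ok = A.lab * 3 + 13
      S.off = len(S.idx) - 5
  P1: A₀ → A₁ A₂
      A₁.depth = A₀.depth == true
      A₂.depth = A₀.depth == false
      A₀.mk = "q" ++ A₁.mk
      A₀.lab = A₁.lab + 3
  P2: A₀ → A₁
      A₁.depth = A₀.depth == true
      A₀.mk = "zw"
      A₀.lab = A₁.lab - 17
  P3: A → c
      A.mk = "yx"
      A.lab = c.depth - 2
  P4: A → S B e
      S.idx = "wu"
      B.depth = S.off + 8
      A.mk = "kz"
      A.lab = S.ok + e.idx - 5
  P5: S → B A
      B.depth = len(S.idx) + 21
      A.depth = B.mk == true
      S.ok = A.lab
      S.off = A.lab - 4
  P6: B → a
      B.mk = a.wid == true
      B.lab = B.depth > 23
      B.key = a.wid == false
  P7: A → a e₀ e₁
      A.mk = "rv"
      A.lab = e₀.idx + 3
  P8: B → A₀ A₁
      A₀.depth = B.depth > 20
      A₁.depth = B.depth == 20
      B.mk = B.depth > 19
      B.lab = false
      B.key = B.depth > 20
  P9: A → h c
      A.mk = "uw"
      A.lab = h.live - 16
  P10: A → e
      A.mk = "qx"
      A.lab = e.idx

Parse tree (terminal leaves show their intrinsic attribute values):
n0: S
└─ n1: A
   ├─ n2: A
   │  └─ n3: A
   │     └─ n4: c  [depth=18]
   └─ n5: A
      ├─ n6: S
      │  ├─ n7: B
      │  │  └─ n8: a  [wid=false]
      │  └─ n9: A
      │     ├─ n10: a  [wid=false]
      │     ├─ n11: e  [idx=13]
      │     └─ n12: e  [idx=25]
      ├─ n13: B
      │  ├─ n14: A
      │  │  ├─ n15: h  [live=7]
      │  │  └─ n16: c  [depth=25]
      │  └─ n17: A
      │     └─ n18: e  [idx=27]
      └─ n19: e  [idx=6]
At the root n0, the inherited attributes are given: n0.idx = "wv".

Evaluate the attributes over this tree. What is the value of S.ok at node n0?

19

1. n0.idx = "wv"  [given at root]
2. n1.depth = true  [true]
3. n2.depth = true  [A₀.depth == true]
4. n3.depth = true  [A₀.depth == true]
5. n4.depth = 18  [terminal]
6. n3.mk = "yx"  ["yx"]
7. n3.lab = 16  [c.depth - 2]
8. n2.mk = "zw"  ["zw"]
9. n2.lab = -1  [A₁.lab - 17]
10. n5.depth = false  [A₀.depth == false]
11. n6.idx = "wu"  ["wu"]
12. n7.depth = 23  [len(S.idx) + 21]
13. n8.wid = false  [terminal]
14. n7.mk = false  [a.wid == true]
15. n7.lab = false  [B.depth > 23]
16. n7.key = true  [a.wid == false]
17. n9.depth = false  [B.mk == true]
18. n10.wid = false  [terminal]
19. n11.idx = 13  [terminal]
20. n12.idx = 25  [terminal]
21. n9.mk = "rv"  ["rv"]
22. n9.lab = 16  [e₀.idx + 3]
23. n6.ok = 16  [A.lab]
24. n6.off = 12  [A.lab - 4]
25. n13.depth = 20  [S.off + 8]
26. n14.depth = false  [B.depth > 20]
27. n15.live = 7  [terminal]
28. n16.depth = 25  [terminal]
29. n14.mk = "uw"  ["uw"]
30. n14.lab = -9  [h.live - 16]
31. n17.depth = true  [B.depth == 20]
32. n18.idx = 27  [terminal]
33. n17.mk = "qx"  ["qx"]
34. n17.lab = 27  [e.idx]
35. n13.mk = true  [B.depth > 19]
36. n13.lab = false  [false]
37. n13.key = false  [B.depth > 20]
38. n19.idx = 6  [terminal]
39. n5.mk = "kz"  ["kz"]
40. n5.lab = 17  [S.ok + e.idx - 5]
41. n1.mk = "qzw"  ["q" ++ A₁.mk]
42. n1.lab = 2  [A₁.lab + 3]
43. n0.ok = 19  [A.lab * 3 + 13]
44. n0.off = -3  [len(S.idx) - 5]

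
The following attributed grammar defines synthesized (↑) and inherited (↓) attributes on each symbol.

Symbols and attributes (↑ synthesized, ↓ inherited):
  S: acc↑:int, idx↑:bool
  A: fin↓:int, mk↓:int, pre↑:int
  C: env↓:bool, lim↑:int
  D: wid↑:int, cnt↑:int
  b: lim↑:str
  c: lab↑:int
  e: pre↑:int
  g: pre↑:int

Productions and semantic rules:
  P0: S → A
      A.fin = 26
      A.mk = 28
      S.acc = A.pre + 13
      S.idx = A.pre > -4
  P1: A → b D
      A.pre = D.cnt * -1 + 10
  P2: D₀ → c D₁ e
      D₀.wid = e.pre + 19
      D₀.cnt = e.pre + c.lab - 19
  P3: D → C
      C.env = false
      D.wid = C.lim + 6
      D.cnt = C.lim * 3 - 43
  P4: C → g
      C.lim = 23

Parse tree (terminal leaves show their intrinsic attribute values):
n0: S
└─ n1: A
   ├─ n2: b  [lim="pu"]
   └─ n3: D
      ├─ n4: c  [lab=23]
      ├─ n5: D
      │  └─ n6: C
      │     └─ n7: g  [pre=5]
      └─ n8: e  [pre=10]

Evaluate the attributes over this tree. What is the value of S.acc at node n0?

1. n1.fin = 26  [26]
2. n1.mk = 28  [28]
3. n2.lim = "pu"  [terminal]
4. n4.lab = 23  [terminal]
5. n6.env = false  [false]
6. n7.pre = 5  [terminal]
7. n6.lim = 23  [23]
8. n5.wid = 29  [C.lim + 6]
9. n5.cnt = 26  [C.lim * 3 - 43]
10. n8.pre = 10  [terminal]
11. n3.wid = 29  [e.pre + 19]
12. n3.cnt = 14  [e.pre + c.lab - 19]
13. n1.pre = -4  [D.cnt * -1 + 10]
14. n0.acc = 9  [A.pre + 13]
15. n0.idx = false  [A.pre > -4]

9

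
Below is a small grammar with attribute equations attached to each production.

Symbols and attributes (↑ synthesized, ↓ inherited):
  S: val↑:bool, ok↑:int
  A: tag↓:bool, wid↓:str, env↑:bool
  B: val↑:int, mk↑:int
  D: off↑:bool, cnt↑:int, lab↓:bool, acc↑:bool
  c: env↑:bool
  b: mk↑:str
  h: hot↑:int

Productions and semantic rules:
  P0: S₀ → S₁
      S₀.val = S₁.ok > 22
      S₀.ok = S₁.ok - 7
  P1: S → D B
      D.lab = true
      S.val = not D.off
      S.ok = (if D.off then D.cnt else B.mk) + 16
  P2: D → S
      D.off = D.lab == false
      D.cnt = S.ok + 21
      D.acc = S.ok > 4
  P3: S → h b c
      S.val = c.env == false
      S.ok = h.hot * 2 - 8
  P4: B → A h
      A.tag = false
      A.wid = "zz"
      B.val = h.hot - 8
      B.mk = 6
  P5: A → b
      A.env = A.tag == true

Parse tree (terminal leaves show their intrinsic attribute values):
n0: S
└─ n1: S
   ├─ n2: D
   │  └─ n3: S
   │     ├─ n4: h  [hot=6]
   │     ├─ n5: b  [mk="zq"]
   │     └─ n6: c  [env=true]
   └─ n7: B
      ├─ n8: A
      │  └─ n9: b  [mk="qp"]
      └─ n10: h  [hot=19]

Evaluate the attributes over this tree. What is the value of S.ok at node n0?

15

1. n2.lab = true  [true]
2. n4.hot = 6  [terminal]
3. n5.mk = "zq"  [terminal]
4. n6.env = true  [terminal]
5. n3.val = false  [c.env == false]
6. n3.ok = 4  [h.hot * 2 - 8]
7. n2.off = false  [D.lab == false]
8. n2.cnt = 25  [S.ok + 21]
9. n2.acc = false  [S.ok > 4]
10. n8.tag = false  [false]
11. n8.wid = "zz"  ["zz"]
12. n9.mk = "qp"  [terminal]
13. n8.env = false  [A.tag == true]
14. n10.hot = 19  [terminal]
15. n7.val = 11  [h.hot - 8]
16. n7.mk = 6  [6]
17. n1.val = true  [not D.off]
18. n1.ok = 22  [(if D.off then D.cnt else B.mk) + 16]
19. n0.val = false  [S₁.ok > 22]
20. n0.ok = 15  [S₁.ok - 7]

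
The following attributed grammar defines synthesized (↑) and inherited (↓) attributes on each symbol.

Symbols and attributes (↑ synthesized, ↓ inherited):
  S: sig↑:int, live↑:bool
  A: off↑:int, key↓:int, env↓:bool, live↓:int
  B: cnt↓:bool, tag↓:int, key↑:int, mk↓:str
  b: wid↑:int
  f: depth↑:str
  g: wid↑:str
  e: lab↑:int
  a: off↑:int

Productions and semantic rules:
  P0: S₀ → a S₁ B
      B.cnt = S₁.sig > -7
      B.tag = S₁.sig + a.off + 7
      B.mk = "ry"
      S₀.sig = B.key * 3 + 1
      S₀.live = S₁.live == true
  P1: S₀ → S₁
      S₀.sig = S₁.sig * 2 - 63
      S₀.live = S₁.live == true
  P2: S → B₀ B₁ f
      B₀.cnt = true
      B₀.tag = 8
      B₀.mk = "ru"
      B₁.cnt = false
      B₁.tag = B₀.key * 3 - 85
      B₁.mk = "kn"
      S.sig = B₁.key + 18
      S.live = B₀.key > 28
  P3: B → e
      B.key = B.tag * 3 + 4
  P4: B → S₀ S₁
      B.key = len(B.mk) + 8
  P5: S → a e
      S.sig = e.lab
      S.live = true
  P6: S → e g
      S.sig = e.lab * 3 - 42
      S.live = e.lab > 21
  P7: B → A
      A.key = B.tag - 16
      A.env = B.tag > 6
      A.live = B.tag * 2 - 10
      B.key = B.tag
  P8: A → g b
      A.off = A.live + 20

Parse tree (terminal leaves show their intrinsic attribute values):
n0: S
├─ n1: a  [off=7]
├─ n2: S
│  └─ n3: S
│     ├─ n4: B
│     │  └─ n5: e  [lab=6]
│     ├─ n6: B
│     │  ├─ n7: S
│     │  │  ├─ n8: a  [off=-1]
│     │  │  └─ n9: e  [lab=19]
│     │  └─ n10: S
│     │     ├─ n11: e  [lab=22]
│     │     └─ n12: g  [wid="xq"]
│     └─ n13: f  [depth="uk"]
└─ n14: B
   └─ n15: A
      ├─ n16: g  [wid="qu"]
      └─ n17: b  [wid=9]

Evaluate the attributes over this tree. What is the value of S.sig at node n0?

1. n1.off = 7  [terminal]
2. n4.cnt = true  [true]
3. n4.tag = 8  [8]
4. n4.mk = "ru"  ["ru"]
5. n5.lab = 6  [terminal]
6. n4.key = 28  [B.tag * 3 + 4]
7. n6.cnt = false  [false]
8. n6.tag = -1  [B₀.key * 3 - 85]
9. n6.mk = "kn"  ["kn"]
10. n8.off = -1  [terminal]
11. n9.lab = 19  [terminal]
12. n7.sig = 19  [e.lab]
13. n7.live = true  [true]
14. n11.lab = 22  [terminal]
15. n12.wid = "xq"  [terminal]
16. n10.sig = 24  [e.lab * 3 - 42]
17. n10.live = true  [e.lab > 21]
18. n6.key = 10  [len(B.mk) + 8]
19. n13.depth = "uk"  [terminal]
20. n3.sig = 28  [B₁.key + 18]
21. n3.live = false  [B₀.key > 28]
22. n2.sig = -7  [S₁.sig * 2 - 63]
23. n2.live = false  [S₁.live == true]
24. n14.cnt = false  [S₁.sig > -7]
25. n14.tag = 7  [S₁.sig + a.off + 7]
26. n14.mk = "ry"  ["ry"]
27. n15.key = -9  [B.tag - 16]
28. n15.env = true  [B.tag > 6]
29. n15.live = 4  [B.tag * 2 - 10]
30. n16.wid = "qu"  [terminal]
31. n17.wid = 9  [terminal]
32. n15.off = 24  [A.live + 20]
33. n14.key = 7  [B.tag]
34. n0.sig = 22  [B.key * 3 + 1]
35. n0.live = false  [S₁.live == true]

22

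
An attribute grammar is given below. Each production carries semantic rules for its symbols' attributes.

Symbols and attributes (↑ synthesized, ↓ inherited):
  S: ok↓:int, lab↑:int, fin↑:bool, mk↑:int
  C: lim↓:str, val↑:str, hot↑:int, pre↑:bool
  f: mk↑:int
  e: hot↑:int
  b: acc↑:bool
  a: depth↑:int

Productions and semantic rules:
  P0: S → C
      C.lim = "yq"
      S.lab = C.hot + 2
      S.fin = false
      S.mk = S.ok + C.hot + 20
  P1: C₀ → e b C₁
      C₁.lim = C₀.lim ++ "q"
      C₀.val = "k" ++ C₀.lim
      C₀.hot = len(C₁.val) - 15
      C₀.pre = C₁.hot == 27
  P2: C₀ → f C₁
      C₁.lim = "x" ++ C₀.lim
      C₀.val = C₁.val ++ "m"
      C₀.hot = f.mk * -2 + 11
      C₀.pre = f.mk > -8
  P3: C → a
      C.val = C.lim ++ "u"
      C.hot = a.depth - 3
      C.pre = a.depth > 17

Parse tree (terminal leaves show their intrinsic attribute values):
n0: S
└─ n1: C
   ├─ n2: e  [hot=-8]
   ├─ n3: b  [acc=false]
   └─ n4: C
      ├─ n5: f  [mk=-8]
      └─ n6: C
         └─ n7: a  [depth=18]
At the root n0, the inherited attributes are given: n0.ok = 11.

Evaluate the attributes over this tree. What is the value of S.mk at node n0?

1. n0.ok = 11  [given at root]
2. n1.lim = "yq"  ["yq"]
3. n2.hot = -8  [terminal]
4. n3.acc = false  [terminal]
5. n4.lim = "yqq"  [C₀.lim ++ "q"]
6. n5.mk = -8  [terminal]
7. n6.lim = "xyqq"  ["x" ++ C₀.lim]
8. n7.depth = 18  [terminal]
9. n6.val = "xyqqu"  [C.lim ++ "u"]
10. n6.hot = 15  [a.depth - 3]
11. n6.pre = true  [a.depth > 17]
12. n4.val = "xyqqum"  [C₁.val ++ "m"]
13. n4.hot = 27  [f.mk * -2 + 11]
14. n4.pre = false  [f.mk > -8]
15. n1.val = "kyq"  ["k" ++ C₀.lim]
16. n1.hot = -9  [len(C₁.val) - 15]
17. n1.pre = true  [C₁.hot == 27]
18. n0.lab = -7  [C.hot + 2]
19. n0.fin = false  [false]
20. n0.mk = 22  [S.ok + C.hot + 20]

22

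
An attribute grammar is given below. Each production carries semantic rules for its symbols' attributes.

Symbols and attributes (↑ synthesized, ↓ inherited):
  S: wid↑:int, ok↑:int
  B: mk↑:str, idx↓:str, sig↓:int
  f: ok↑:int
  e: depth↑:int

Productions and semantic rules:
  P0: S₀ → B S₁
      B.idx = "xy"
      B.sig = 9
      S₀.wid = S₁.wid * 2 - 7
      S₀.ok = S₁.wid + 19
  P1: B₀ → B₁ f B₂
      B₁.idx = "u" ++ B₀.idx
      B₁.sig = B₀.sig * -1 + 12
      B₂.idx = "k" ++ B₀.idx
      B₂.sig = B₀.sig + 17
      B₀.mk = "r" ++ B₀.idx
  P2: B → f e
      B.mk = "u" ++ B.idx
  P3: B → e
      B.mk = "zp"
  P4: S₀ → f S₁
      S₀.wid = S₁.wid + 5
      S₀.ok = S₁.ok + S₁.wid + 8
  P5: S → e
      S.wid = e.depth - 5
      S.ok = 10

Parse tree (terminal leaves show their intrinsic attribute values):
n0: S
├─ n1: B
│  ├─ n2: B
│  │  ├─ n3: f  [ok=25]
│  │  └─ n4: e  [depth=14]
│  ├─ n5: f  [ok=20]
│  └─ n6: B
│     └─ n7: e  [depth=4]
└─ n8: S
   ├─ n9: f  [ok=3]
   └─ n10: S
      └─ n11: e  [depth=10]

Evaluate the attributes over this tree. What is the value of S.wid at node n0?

13

1. n1.idx = "xy"  ["xy"]
2. n1.sig = 9  [9]
3. n2.idx = "uxy"  ["u" ++ B₀.idx]
4. n2.sig = 3  [B₀.sig * -1 + 12]
5. n3.ok = 25  [terminal]
6. n4.depth = 14  [terminal]
7. n2.mk = "uuxy"  ["u" ++ B.idx]
8. n5.ok = 20  [terminal]
9. n6.idx = "kxy"  ["k" ++ B₀.idx]
10. n6.sig = 26  [B₀.sig + 17]
11. n7.depth = 4  [terminal]
12. n6.mk = "zp"  ["zp"]
13. n1.mk = "rxy"  ["r" ++ B₀.idx]
14. n9.ok = 3  [terminal]
15. n11.depth = 10  [terminal]
16. n10.wid = 5  [e.depth - 5]
17. n10.ok = 10  [10]
18. n8.wid = 10  [S₁.wid + 5]
19. n8.ok = 23  [S₁.ok + S₁.wid + 8]
20. n0.wid = 13  [S₁.wid * 2 - 7]
21. n0.ok = 29  [S₁.wid + 19]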